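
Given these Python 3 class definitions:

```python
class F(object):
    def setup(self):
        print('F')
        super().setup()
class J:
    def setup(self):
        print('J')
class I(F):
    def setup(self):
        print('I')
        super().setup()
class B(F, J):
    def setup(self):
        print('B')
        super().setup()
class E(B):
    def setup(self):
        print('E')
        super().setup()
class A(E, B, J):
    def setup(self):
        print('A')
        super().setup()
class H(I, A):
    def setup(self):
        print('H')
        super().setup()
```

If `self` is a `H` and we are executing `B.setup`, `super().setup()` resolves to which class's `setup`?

L[H] = H + merge(L[I], L[A], [I A])
  take I:  [I F object] + [A E B F J object] + [I A]
  take A:  [F object] + [A E B F J object] + [A]
  take E:  [F object] + [E B F J object]
  take B:  [F object] + [B F J object]
  take F:  [F object] + [F J object]
  take J:  [object] + [J object]
  take object:  [object] + [object]
MRO: H I A E B F J object
super() in B.setup on a H instance goes to the class after B in H's MRO: F.

F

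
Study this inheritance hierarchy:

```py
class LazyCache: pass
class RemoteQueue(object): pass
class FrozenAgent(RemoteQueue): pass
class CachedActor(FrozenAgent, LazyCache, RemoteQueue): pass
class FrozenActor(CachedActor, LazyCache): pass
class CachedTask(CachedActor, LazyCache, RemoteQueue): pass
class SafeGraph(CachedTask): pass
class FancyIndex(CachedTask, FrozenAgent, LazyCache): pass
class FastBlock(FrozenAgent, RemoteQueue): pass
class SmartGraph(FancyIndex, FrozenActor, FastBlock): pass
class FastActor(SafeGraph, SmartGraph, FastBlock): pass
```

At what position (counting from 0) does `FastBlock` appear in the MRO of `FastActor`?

7

L[FastActor] = FastActor + merge(L[SafeGraph], L[SmartGraph], L[FastBlock], [SafeGraph SmartGraph FastBlock])
  take SafeGraph:  [SafeGraph CachedTask CachedActor FrozenAgent LazyCache RemoteQueue object] + [SmartGraph FancyIndex CachedTask FrozenActor CachedActor FastBlock FrozenAgent LazyCache RemoteQueue object] + [FastBlock FrozenAgent RemoteQueue object] + [SafeGraph SmartGraph FastBlock]
  take SmartGraph:  [CachedTask CachedActor FrozenAgent LazyCache RemoteQueue object] + [SmartGraph FancyIndex CachedTask FrozenActor CachedActor FastBlock FrozenAgent LazyCache RemoteQueue object] + [FastBlock FrozenAgent RemoteQueue object] + [SmartGraph FastBlock]
  take FancyIndex:  [CachedTask CachedActor FrozenAgent LazyCache RemoteQueue object] + [FancyIndex CachedTask FrozenActor CachedActor FastBlock FrozenAgent LazyCache RemoteQueue object] + [FastBlock FrozenAgent RemoteQueue object] + [FastBlock]
  take CachedTask:  [CachedTask CachedActor FrozenAgent LazyCache RemoteQueue object] + [CachedTask FrozenActor CachedActor FastBlock FrozenAgent LazyCache RemoteQueue object] + [FastBlock FrozenAgent RemoteQueue object] + [FastBlock]
  take FrozenActor:  [CachedActor FrozenAgent LazyCache RemoteQueue object] + [FrozenActor CachedActor FastBlock FrozenAgent LazyCache RemoteQueue object] + [FastBlock FrozenAgent RemoteQueue object] + [FastBlock]
  take CachedActor:  [CachedActor FrozenAgent LazyCache RemoteQueue object] + [CachedActor FastBlock FrozenAgent LazyCache RemoteQueue object] + [FastBlock FrozenAgent RemoteQueue object] + [FastBlock]
  take FastBlock:  [FrozenAgent LazyCache RemoteQueue object] + [FastBlock FrozenAgent LazyCache RemoteQueue object] + [FastBlock FrozenAgent RemoteQueue object] + [FastBlock]
  take FrozenAgent:  [FrozenAgent LazyCache RemoteQueue object] + [FrozenAgent LazyCache RemoteQueue object] + [FrozenAgent RemoteQueue object]
  take LazyCache:  [LazyCache RemoteQueue object] + [LazyCache RemoteQueue object] + [RemoteQueue object]
  take RemoteQueue:  [RemoteQueue object] + [RemoteQueue object] + [RemoteQueue object]
  take object:  [object] + [object] + [object]
MRO: FastActor SafeGraph SmartGraph FancyIndex CachedTask FrozenActor CachedActor FastBlock FrozenAgent LazyCache RemoteQueue object
FastBlock sits at index 7.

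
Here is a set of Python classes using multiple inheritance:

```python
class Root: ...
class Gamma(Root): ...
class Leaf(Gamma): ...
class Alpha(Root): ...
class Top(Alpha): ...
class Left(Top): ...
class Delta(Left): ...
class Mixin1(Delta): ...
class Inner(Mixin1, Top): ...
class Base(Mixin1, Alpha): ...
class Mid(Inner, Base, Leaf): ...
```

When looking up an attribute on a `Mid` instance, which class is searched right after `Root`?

L[Mid] = Mid + merge(L[Inner], L[Base], L[Leaf], [Inner Base Leaf])
  take Inner:  [Inner Mixin1 Delta Left Top Alpha Root object] + [Base Mixin1 Delta Left Top Alpha Root object] + [Leaf Gamma Root object] + [Inner Base Leaf]
  take Base:  [Mixin1 Delta Left Top Alpha Root object] + [Base Mixin1 Delta Left Top Alpha Root object] + [Leaf Gamma Root object] + [Base Leaf]
  take Mixin1:  [Mixin1 Delta Left Top Alpha Root object] + [Mixin1 Delta Left Top Alpha Root object] + [Leaf Gamma Root object] + [Leaf]
  take Delta:  [Delta Left Top Alpha Root object] + [Delta Left Top Alpha Root object] + [Leaf Gamma Root object] + [Leaf]
  take Left:  [Left Top Alpha Root object] + [Left Top Alpha Root object] + [Leaf Gamma Root object] + [Leaf]
  take Top:  [Top Alpha Root object] + [Top Alpha Root object] + [Leaf Gamma Root object] + [Leaf]
  take Alpha:  [Alpha Root object] + [Alpha Root object] + [Leaf Gamma Root object] + [Leaf]
  take Leaf:  [Root object] + [Root object] + [Leaf Gamma Root object] + [Leaf]
  take Gamma:  [Root object] + [Root object] + [Gamma Root object]
  take Root:  [Root object] + [Root object] + [Root object]
  take object:  [object] + [object] + [object]
MRO: Mid Inner Base Mixin1 Delta Left Top Alpha Leaf Gamma Root object
Root is at position 10; next is object.

object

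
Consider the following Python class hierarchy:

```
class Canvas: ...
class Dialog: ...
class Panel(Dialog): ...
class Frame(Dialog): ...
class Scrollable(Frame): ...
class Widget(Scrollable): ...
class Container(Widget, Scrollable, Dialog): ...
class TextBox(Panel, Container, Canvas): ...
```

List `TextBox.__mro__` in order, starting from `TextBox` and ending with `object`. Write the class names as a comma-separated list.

L[TextBox] = TextBox + merge(L[Panel], L[Container], L[Canvas], [Panel Container Canvas])
  take Panel:  [Panel Dialog object] + [Container Widget Scrollable Frame Dialog object] + [Canvas object] + [Panel Container Canvas]
  take Container:  [Dialog object] + [Container Widget Scrollable Frame Dialog object] + [Canvas object] + [Container Canvas]
  take Widget:  [Dialog object] + [Widget Scrollable Frame Dialog object] + [Canvas object] + [Canvas]
  take Scrollable:  [Dialog object] + [Scrollable Frame Dialog object] + [Canvas object] + [Canvas]
  take Frame:  [Dialog object] + [Frame Dialog object] + [Canvas object] + [Canvas]
  take Dialog:  [Dialog object] + [Dialog object] + [Canvas object] + [Canvas]
  take Canvas:  [object] + [object] + [Canvas object] + [Canvas]
  take object:  [object] + [object] + [object]

TextBox, Panel, Container, Widget, Scrollable, Frame, Dialog, Canvas, object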